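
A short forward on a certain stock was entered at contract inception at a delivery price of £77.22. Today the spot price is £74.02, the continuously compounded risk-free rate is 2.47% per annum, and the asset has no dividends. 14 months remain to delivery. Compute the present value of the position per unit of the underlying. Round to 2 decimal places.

£1.01

Current fair forward for the remaining 14 months: F = S·e^(r·T), r = 0.0247
F = 74.02 · e^(0.0247 × 14/12) = 74.02 × 1.029236 = 76.1840
Value of long forward = (F − K)·e^(−rT) = (76.1840 − 77.22) · e^(−0.0247·14/12)
= -1.0360 × 0.971595 = -1.01
Short position value = −(long value) = £1.01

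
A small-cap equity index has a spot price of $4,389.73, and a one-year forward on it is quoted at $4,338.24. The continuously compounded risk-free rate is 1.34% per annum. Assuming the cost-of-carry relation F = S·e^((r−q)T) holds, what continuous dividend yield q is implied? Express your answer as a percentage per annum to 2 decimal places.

2.52%

From F = S·e^((r−q)T): (r − q) = ln(F/S)/T
ln(4338.24/4389.73) = ln(0.988270) = -0.011799
(r − q) = -0.011799 / (12/12) = -0.011799
q = r − ln(F/S)/T = 0.0134 + 0.011799 = 0.025199
q = 2.52%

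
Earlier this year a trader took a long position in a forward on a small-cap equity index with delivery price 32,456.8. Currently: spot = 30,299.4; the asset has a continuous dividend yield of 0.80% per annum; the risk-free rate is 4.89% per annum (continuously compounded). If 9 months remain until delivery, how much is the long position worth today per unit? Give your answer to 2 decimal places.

Current fair forward for the remaining 9 months: F = S·e^((r − q)·T), (r − q) = 0.0489 − 0.0080 = 0.0409
F = 30299.4 · e^(0.0409 × 9/12) = 30299.4 × 1.03115033 = 31243.2363
Value of long forward = (F − K)·e^(−rT) = (31243.2363 − 32456.8) · e^(−0.0489·9/12)
= -1213.5637 × 0.96398938 = -1169.86

-1169.86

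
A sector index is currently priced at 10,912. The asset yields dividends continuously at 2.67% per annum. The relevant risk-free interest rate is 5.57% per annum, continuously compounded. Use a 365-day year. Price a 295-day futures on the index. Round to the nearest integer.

F = S·e^((r − q)T) = 10912 · e^((0.0557 − 0.0267) × 295/365)
= 10912 · e^0.023438 = 10912 × 1.023715
F = 11,171

11,171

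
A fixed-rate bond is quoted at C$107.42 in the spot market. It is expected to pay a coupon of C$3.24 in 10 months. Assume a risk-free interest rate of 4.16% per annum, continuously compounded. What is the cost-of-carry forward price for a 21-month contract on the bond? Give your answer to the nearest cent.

C$112.17

PV(coupons) I = 3.24·e^(−0.0416·10/12)
I = 3.1296
F = (S − I)·e^(rT) = (107.42 − 3.1296) · e^(0.0416·21/12)
= 104.2904 · e^0.072800 = 104.2904 × 1.075515 = C$112.17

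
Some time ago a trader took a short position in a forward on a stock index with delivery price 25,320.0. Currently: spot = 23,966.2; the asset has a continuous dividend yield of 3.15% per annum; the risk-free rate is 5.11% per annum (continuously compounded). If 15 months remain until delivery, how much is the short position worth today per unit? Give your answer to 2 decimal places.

Current fair forward for the remaining 15 months: F = S·e^((r − q)·T), (r − q) = 0.0511 − 0.0315 = 0.0196
F = 23966.2 · e^(0.0196 × 15/12) = 23966.2 × 1.02480259 = 24560.6238
Value of long forward = (F − K)·e^(−rT) = (24560.6238 − 25320.0) · e^(−0.0511·15/12)
= -759.3762 × 0.93812226 = -712.39
Short position value = −(long value) = 712.39

712.39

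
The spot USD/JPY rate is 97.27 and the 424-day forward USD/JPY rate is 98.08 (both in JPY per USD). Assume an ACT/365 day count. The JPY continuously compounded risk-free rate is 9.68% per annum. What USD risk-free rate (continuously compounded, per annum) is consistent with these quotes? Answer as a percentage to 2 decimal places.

8.97%

F = S·e^((r_JPY − r_USD)T) ⇒ r_USD = r_JPY − ln(F/S)/T
ln(98.08/97.27) = 0.008293; /(424/365) = 0.007139
r_USD = 0.0968 − 0.007139 = 0.089661
r_USD = 8.97%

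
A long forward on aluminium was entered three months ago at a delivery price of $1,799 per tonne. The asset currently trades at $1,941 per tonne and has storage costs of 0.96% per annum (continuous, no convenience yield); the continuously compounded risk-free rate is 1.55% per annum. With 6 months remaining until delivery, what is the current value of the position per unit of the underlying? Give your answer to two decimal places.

Current fair forward for the remaining 6 months: F = S·e^((r + u)·T), (r + u) = 0.0155 + 0.0096 = 0.0251
F = 1941 · e^(0.0251 × 6/12) = 1941 × 1.01262908 = 1965.5130
Value of long forward = (F − K)·e^(−rT) = (1965.5130 − 1799) · e^(−0.0155·6/12)
= 166.5130 × 0.99227995 = 165.23

$165.23 per tonne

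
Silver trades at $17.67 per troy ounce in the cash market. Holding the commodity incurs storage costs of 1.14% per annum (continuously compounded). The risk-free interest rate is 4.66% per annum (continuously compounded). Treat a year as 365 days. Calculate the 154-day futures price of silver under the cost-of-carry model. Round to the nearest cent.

$18.11 per troy ounce

Net carry = r + u − y = 0.0466 + 0.0114 − 0.0000 = 0.0580
F = S·e^((r+u−y)T) = 17.67 · e^(0.0580 × 154/365) = 17.67 · e^0.024471
= 17.67 × 1.024773 = $18.11 per troy ounce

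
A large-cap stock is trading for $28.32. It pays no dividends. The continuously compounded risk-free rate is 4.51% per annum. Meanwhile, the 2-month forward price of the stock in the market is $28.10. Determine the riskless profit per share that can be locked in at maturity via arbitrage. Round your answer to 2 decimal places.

$0.43 per share

Fair forward: F* = S·e^(carry·T), with carry = r = 0.0451
F* = 28.32 · e^(0.0451 × 2/12) = 28.32 · e^0.007517 = 28.32 × 1.007545 = $28.5337
Market $28.10 < fair $28.5337: forward underpriced → reverse cash-and-carry (short spot, go long the forward).
At maturity, profit = |F_mkt − F*| = |28.10 − 28.5337| = $0.43 per share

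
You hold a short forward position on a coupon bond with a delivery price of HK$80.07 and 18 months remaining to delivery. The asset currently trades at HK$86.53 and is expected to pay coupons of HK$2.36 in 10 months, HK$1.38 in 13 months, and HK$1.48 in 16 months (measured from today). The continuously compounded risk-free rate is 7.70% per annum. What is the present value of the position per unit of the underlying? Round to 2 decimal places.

-HK$10.38

PV(remaining coupons) I = 2.36·e^(−0.0770·10/12) + 1.38·e^(−0.0770·13/12) + 1.48·e^(−0.0770·16/12) = 4.8185
Current forward F = (S − I)·e^(rT) = (86.53 − 4.8185)·e^(0.0770·18/12) = 81.7115 × 1.122435 = 91.7158
Value (long) = (F − K)·e^(−rT) = (91.7158 − 80.07) × 0.890921 = 10.3755
Short position value = −(long value) = -HK$10.38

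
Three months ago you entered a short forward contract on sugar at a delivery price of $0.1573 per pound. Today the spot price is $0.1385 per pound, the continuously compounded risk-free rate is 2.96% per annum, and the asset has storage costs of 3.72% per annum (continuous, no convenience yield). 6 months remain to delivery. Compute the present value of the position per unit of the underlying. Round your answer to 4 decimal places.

Current fair forward for the remaining 6 months: F = S·e^((r + u)·T), (r + u) = 0.0296 + 0.0372 = 0.0668
F = 0.1385 · e^(0.0668 × 6/12) = 0.1385 × 1.033964 = 0.1432
Value of long forward = (F − K)·e^(−rT) = (0.1432 − 0.1573) · e^(−0.0296·6/12)
= -0.0141 × 0.985309 = -0.0139
Short position value = −(long value) = $0.0139

$0.0139 per pound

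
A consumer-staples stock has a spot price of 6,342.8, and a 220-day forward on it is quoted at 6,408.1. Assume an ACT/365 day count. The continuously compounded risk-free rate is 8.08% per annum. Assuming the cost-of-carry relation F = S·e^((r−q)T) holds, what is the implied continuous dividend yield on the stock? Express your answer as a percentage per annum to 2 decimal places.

From F = S·e^((r−q)T): (r − q) = ln(F/S)/T
ln(6408.1/6342.8) = ln(1.010295) = 0.010242
(r − q) = 0.010242 / (220/365) = 0.016992
q = r − ln(F/S)/T = 0.0808 − 0.016992 = 0.063808
q = 6.38%

6.38%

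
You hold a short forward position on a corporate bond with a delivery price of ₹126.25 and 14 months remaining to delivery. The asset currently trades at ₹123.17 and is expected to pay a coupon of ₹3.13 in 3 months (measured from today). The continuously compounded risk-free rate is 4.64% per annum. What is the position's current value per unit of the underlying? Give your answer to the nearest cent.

-₹0.48

PV(remaining coupons) I = 3.13·e^(−0.0464·3/12) = 3.0939
Current forward F = (S − I)·e^(rT) = (123.17 − 3.0939)·e^(0.0464·14/12) = 120.0761 × 1.055625 = 126.7553
Value (long) = (F − K)·e^(−rT) = (126.7553 − 126.25) × 0.947306 = 0.4787
Short position value = −(long value) = -₹0.48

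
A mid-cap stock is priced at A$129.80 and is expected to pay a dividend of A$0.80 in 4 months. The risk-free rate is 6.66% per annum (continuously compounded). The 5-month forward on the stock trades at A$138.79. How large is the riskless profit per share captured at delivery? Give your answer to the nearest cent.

PV(dividends) I = 0.80·e^(−0.0666·4/12) = 0.7824
Fair forward F* = (S − I)·e^(rT) = (129.80 − 0.7824)·e^0.027750 = 129.0176 × 1.028139 = 132.6480
Market A$138.79 > fair 132.6480: forward overpriced → cash-and-carry (borrow at r, buy the stock and collect the dividends, short the forward).
Profit at T = |F_mkt − F*| = |138.79 − 132.6480| = A$6.14 per share

A$6.14 per share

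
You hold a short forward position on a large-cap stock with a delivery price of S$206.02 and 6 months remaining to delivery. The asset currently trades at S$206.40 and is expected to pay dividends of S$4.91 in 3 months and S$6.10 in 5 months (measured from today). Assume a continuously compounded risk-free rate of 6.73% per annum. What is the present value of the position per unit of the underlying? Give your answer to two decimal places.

S$3.56

PV(remaining dividends) I = 4.91·e^(−0.0673·3/12) + 6.10·e^(−0.0673·5/12) = 10.7594
Current forward F = (S − I)·e^(rT) = (206.40 − 10.7594)·e^(0.0673·6/12) = 195.6406 × 1.034223 = 202.3360
Value (long) = (F − K)·e^(−rT) = (202.3360 − 206.02) × 0.966910 = -3.5621
Short position value = −(long value) = S$3.56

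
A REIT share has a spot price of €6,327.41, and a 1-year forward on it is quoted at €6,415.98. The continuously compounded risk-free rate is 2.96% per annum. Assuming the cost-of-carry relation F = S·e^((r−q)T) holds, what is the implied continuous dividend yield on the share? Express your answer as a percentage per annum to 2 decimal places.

From F = S·e^((r−q)T): (r − q) = ln(F/S)/T
ln(6415.98/6327.41) = ln(1.013998) = 0.013901
(r − q) = 0.013901 / (1) = 0.013901
q = r − ln(F/S)/T = 0.0296 − 0.013901 = 0.015699
q = 1.57%

1.57%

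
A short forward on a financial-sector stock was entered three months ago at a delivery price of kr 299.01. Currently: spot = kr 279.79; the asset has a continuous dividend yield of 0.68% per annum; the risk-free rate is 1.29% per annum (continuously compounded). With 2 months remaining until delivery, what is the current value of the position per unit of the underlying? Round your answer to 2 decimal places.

Current fair forward for the remaining 2 months: F = S·e^((r − q)·T), (r − q) = 0.0129 − 0.0068 = 0.0061
F = 279.79 · e^(0.0061 × 2/12) = 279.79 × 1.001017 = 280.0745
Value of long forward = (F − K)·e^(−rT) = (280.0745 − 299.01) · e^(−0.0129·2/12)
= -18.9355 × 0.997852 = -18.89
Short position value = −(long value) = kr 18.89

kr 18.89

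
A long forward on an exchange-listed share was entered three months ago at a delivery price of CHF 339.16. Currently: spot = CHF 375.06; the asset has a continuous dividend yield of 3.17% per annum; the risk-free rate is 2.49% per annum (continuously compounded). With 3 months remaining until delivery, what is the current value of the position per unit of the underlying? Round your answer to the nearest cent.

Current fair forward for the remaining 3 months: F = S·e^((r − q)·T), (r − q) = 0.0249 − 0.0317 = -0.0068
F = 375.06 · e^(-0.0068 × 3/12) = 375.06 × 0.998301 = 374.4228
Value of long forward = (F − K)·e^(−rT) = (374.4228 − 339.16) · e^(−0.0249·3/12)
= 35.2628 × 0.993794 = 35.04

CHF 35.04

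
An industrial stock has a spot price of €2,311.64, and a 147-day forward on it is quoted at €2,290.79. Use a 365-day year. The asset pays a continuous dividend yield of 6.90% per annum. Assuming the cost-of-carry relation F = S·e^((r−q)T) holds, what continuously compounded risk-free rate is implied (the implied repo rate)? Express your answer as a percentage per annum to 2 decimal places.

4.65%

From F = S·e^((r−q)T): (r − q) = ln(F/S)/T
ln(2290.79/2311.64) = ln(0.990980) = -0.009061
(r − q) = -0.009061 / (147/365) = -0.022498
r = ln(F/S)/T + q = -0.022498 + 0.0690 = 0.046502
r = 4.65%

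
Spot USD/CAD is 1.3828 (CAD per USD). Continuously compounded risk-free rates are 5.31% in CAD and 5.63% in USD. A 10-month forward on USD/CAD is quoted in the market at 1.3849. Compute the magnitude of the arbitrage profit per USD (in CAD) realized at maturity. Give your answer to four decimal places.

Fair forward: F* = S·e^(carry·T), with carry = (r_CAD − r_USD) = 0.0531 − 0.0563 = -0.0032
F* = 1.3828 · e^(-0.0032 × 10/12) = 1.3828 · e^-0.002667 = 1.3828 × 0.997337 = 1.3791
Market 1.3849 > fair 1.3791: forward overpriced → cash-and-carry (buy spot, short the forward).
At maturity, profit = |F_mkt − F*| = |1.3849 − 1.3791| = 0.0058 per USD (in CAD)

0.0058 per USD (in CAD)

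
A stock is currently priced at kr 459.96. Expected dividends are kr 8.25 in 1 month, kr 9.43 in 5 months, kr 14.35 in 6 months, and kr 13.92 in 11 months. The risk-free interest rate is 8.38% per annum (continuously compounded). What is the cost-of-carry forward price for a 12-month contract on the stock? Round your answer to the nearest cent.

PV(dividends) I = 8.25·e^(−0.0838·1/12) + 9.43·e^(−0.0838·5/12) + 14.35·e^(−0.0838·6/12) + 13.92·e^(−0.0838·11/12)
I = 8.1926 + 9.1064 + 13.7612 + 12.8907 = 43.9509
F = (S − I)·e^(rT) = (459.96 − 43.9509) · e^(0.0838·12/12)
= 416.0091 · e^0.083800 = 416.0091 × 1.087411 = kr 452.37

kr 452.37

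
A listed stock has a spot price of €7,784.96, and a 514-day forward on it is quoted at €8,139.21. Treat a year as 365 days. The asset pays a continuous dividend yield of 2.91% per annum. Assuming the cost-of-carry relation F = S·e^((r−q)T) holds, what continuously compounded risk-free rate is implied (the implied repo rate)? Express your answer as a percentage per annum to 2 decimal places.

From F = S·e^((r−q)T): (r − q) = ln(F/S)/T
ln(8139.21/7784.96) = ln(1.045504) = 0.044499
(r − q) = 0.044499 / (514/365) = 0.031599
r = ln(F/S)/T + q = 0.031599 + 0.0291 = 0.060699
r = 6.07%

6.07%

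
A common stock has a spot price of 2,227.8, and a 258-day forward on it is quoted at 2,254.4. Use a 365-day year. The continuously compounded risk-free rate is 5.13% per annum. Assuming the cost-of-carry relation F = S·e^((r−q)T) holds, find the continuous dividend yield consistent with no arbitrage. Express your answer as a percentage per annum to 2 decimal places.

3.45%

From F = S·e^((r−q)T): (r − q) = ln(F/S)/T
ln(2254.4/2227.8) = ln(1.011940) = 0.011869
(r − q) = 0.011869 / (258/365) = 0.016791
q = r − ln(F/S)/T = 0.0513 − 0.016791 = 0.034509
q = 3.45%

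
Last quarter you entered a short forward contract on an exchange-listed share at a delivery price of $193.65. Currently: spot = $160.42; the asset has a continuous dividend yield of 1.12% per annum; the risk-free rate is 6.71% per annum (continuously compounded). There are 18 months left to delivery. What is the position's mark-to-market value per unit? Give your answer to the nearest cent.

Current fair forward for the remaining 18 months: F = S·e^((r − q)·T), (r − q) = 0.0671 − 0.0112 = 0.0559
F = 160.42 · e^(0.0559 × 18/12) = 160.42 × 1.087466 = 174.4513
Value of long forward = (F − K)·e^(−rT) = (174.4513 − 193.65) · e^(−0.0671·18/12)
= -19.1987 × 0.904249 = -17.36
Short position value = −(long value) = $17.36

$17.36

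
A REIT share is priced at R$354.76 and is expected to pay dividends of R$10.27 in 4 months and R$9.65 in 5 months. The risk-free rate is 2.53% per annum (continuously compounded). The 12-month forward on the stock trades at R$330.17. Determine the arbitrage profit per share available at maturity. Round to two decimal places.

R$13.44 per share

PV(dividends) I = 10.27·e^(−0.0253·4/12) + 9.65·e^(−0.0253·5/12) = 19.7326
Fair forward F* = (S − I)·e^(rT) = (354.76 − 19.7326)·e^0.025300 = 335.0274 × 1.025623 = 343.6118
Market R$330.17 < fair 343.6118: forward underpriced → reverse cash-and-carry (short the stock, invest proceeds at r, pay the dividends, go long the forward).
Profit at T = |F_mkt − F*| = |330.17 − 343.6118| = R$13.44 per share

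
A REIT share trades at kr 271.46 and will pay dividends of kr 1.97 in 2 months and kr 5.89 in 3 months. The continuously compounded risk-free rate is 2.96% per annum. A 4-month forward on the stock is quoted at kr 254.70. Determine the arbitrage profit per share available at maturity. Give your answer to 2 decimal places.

PV(dividends) I = 1.97·e^(−0.0296·2/12) + 5.89·e^(−0.0296·3/12) = 7.8069
Fair forward F* = (S − I)·e^(rT) = (271.46 − 7.8069)·e^0.009867 = 263.6531 × 1.009916 = 266.2675
Market kr 254.70 < fair 266.2675: forward underpriced → reverse cash-and-carry (short the stock, invest proceeds at r, pay the dividends, go long the forward).
Profit at T = |F_mkt − F*| = |254.70 − 266.2675| = kr 11.57 per share

kr 11.57 per share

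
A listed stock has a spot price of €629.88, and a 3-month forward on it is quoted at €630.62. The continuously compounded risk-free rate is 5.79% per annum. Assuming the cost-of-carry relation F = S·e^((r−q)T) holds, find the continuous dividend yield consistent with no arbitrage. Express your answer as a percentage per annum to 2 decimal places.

From F = S·e^((r−q)T): (r − q) = ln(F/S)/T
ln(630.62/629.88) = ln(1.001175) = 0.001174
(r − q) = 0.001174 / (3/12) = 0.004696
q = r − ln(F/S)/T = 0.0579 − 0.004696 = 0.053204
q = 5.32%

5.32%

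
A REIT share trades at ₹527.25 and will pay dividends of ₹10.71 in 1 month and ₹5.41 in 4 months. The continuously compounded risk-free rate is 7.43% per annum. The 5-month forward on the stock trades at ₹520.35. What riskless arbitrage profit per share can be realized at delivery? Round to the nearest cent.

₹7.06 per share

PV(dividends) I = 10.71·e^(−0.0743·1/12) + 5.41·e^(−0.0743·4/12) = 15.9216
Fair forward F* = (S − I)·e^(rT) = (527.25 − 15.9216)·e^0.030958 = 511.3284 × 1.031442 = 527.4056
Market ₹520.35 < fair 527.4056: forward underpriced → reverse cash-and-carry (short the stock, invest proceeds at r, pay the dividends, go long the forward).
Profit at T = |F_mkt − F*| = |520.35 − 527.4056| = ₹7.06 per share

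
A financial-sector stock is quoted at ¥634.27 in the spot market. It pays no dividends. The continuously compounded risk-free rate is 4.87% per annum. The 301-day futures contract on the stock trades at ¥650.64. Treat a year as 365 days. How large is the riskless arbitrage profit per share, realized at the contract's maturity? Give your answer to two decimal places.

Fair futures: F* = S·e^(carry·T), with carry = r = 0.0487
F* = 634.27 · e^(0.0487 × 301/365) = 634.27 · e^0.040161 = 634.27 × 1.040978 = ¥660.2611
Market ¥650.64 < fair ¥660.2611: forward underpriced → reverse cash-and-carry (short spot, go long the forward).
At maturity, profit = |F_mkt − F*| = |650.64 − 660.2611| = ¥9.62 per share

¥9.62 per share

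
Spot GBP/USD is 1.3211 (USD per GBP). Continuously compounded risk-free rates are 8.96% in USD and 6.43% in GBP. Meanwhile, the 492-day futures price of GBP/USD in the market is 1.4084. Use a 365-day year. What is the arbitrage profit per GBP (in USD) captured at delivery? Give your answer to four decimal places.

Fair futures: F* = S·e^(carry·T), with carry = (r_USD − r_GBP) = 0.0896 − 0.0643 = 0.0253
F* = 1.3211 · e^(0.0253 × 492/365) = 1.3211 · e^0.034103 = 1.3211 × 1.034691 = 1.3669
Market 1.4084 > fair 1.3669: forward overpriced → cash-and-carry (buy spot, short the forward).
At maturity, profit = |F_mkt − F*| = |1.4084 − 1.3669| = 0.0415 per GBP (in USD)

0.0415 per GBP (in USD)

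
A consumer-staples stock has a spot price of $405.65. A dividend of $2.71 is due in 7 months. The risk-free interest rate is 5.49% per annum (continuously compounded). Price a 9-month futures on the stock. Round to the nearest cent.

PV(dividends) I = 2.71·e^(−0.0549·7/12)
I = 2.6246
F = (S − I)·e^(rT) = (405.65 − 2.6246) · e^(0.0549·9/12)
= 403.0254 · e^0.041175 = 403.0254 × 1.042034 = $419.97

$419.97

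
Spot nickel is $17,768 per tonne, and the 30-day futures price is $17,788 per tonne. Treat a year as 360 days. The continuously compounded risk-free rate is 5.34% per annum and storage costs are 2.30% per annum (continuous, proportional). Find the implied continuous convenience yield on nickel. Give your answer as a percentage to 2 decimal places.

6.29%

F = S·e^((r+u−y)T) ⇒ (r+u−y) = ln(F/S)/T
ln(17788/17768) = 0.001125; /T ⇒ 0.013500
y = r + u − ln(F/S)/T = 0.0534 + 0.0230 − 0.013500 = 0.062900
y = 6.29%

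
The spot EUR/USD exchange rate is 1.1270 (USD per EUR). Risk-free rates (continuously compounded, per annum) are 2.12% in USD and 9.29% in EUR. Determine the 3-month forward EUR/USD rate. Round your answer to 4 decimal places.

1.1070

F = S·e^((r_USD − r_EUR)T) = 1.1270 · e^((0.0212 − 0.0929) × 3/12)
= 1.1270 · e^-0.017925 = 1.1270 × 0.982235
F = 1.1070 USD per EUR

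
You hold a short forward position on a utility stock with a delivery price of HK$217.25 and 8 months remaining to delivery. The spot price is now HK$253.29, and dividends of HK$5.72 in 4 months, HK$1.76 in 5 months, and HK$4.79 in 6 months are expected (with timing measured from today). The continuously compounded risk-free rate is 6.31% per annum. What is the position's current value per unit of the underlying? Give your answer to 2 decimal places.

PV(remaining dividends) I = 5.72·e^(−0.0631·4/12) + 1.76·e^(−0.0631·5/12) + 4.79·e^(−0.0631·6/12) = 11.9565
Current forward F = (S − I)·e^(rT) = (253.29 − 11.9565)·e^(0.0631·8/12) = 241.3335 × 1.042964 = 251.7022
Value (long) = (F − K)·e^(−rT) = (251.7022 − 217.25) × 0.958806 = 33.0330
Short position value = −(long value) = -HK$33.03

-HK$33.03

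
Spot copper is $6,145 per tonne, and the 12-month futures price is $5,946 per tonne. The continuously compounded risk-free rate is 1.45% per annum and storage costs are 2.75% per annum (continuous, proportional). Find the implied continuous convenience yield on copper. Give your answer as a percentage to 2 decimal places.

F = S·e^((r+u−y)T) ⇒ (r+u−y) = ln(F/S)/T
ln(5946/6145) = -0.032920; /T ⇒ -0.032920
y = r + u − ln(F/S)/T = 0.0145 + 0.0275 + 0.032920 = 0.074920
y = 7.49%

7.49%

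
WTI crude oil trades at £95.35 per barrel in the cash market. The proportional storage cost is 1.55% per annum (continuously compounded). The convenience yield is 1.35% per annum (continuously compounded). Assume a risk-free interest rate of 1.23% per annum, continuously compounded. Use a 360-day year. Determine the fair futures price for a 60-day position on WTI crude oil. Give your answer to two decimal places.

£95.58 per barrel

Net carry = r + u − y = 0.0123 + 0.0155 − 0.0135 = 0.0143
F = S·e^((r+u−y)T) = 95.35 · e^(0.0143 × 60/360) = 95.35 · e^0.002383
= 95.35 × 1.002386 = £95.58 per barrel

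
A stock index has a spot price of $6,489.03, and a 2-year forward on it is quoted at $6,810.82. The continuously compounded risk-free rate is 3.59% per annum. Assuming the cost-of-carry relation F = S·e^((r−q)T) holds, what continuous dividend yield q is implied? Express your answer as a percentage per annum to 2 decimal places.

1.17%

From F = S·e^((r−q)T): (r − q) = ln(F/S)/T
ln(6810.82/6489.03) = ln(1.049590) = 0.048400
(r − q) = 0.048400 / (2) = 0.024200
q = r − ln(F/S)/T = 0.0359 − 0.024200 = 0.011700
q = 1.17%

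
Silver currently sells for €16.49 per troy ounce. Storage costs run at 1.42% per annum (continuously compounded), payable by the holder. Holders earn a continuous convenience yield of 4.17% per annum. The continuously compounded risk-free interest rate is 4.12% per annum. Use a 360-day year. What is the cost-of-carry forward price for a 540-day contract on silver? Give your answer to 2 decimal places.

Net carry = r + u − y = 0.0412 + 0.0142 − 0.0417 = 0.0137
F = S·e^((r+u−y)T) = 16.49 · e^(0.0137 × 540/360) = 16.49 · e^0.020550
= 16.49 × 1.020763 = €16.83 per troy ounce

€16.83 per troy ounce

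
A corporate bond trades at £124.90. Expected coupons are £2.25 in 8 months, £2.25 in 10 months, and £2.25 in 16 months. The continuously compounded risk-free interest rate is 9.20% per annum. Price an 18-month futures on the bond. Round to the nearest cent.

PV(coupons) I = 2.25·e^(−0.0920·8/12) + 2.25·e^(−0.0920·10/12) + 2.25·e^(−0.0920·16/12)
I = 2.1161 + 2.0839 + 1.9903 = 6.1903
F = (S − I)·e^(rT) = (124.90 − 6.1903) · e^(0.0920·18/12)
= 118.7097 · e^0.138000 = 118.7097 × 1.147976 = £136.28

£136.28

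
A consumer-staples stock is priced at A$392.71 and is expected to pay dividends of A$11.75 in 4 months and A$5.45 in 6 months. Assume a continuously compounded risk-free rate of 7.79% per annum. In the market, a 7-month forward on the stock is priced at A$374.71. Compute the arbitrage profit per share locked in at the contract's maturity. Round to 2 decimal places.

PV(dividends) I = 11.75·e^(−0.0779·4/12) + 5.45·e^(−0.0779·6/12) = 16.6906
Fair forward F* = (S − I)·e^(rT) = (392.71 − 16.6906)·e^0.045442 = 376.0194 × 1.046490 = 393.5005
Market A$374.71 < fair 393.5005: forward underpriced → reverse cash-and-carry (short the stock, invest proceeds at r, pay the dividends, go long the forward).
Profit at T = |F_mkt − F*| = |374.71 − 393.5005| = A$18.79 per share

A$18.79 per share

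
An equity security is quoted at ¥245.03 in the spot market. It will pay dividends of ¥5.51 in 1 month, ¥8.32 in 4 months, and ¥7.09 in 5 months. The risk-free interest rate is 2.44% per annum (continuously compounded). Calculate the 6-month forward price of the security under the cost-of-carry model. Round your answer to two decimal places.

¥227.01

PV(dividends) I = 5.51·e^(−0.0244·1/12) + 8.32·e^(−0.0244·4/12) + 7.09·e^(−0.0244·5/12)
I = 5.4988 + 8.2526 + 7.0183 = 20.7697
F = (S − I)·e^(rT) = (245.03 − 20.7697) · e^(0.0244·6/12)
= 224.2603 · e^0.012200 = 224.2603 × 1.012275 = ¥227.01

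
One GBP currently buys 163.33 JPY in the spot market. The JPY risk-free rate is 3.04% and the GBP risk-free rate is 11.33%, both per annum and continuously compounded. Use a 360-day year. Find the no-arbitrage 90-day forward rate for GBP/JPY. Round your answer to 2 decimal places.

159.98

F = S·e^((r_JPY − r_GBP)T) = 163.33 · e^((0.0304 − 0.1133) × 90/360)
= 163.33 · e^-0.020725 = 163.33 × 0.979488
F = 159.98 JPY per GBP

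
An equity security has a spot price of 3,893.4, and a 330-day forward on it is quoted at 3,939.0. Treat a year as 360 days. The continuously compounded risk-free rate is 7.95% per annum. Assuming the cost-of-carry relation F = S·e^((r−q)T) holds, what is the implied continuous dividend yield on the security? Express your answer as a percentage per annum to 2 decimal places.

6.68%

From F = S·e^((r−q)T): (r − q) = ln(F/S)/T
ln(3939.0/3893.4) = ln(1.011712) = 0.011644
(r − q) = 0.011644 / (330/360) = 0.012703
q = r − ln(F/S)/T = 0.0795 − 0.012703 = 0.066797
q = 6.68%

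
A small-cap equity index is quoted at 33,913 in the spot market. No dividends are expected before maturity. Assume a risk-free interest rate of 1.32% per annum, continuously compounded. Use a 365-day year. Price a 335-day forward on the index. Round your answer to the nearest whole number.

34,326

F = S·e^(rT) = 33913 · e^(0.0132 × 335/365)
= 33913 · e^0.012115 = 33913 × 1.012189
F = 34,326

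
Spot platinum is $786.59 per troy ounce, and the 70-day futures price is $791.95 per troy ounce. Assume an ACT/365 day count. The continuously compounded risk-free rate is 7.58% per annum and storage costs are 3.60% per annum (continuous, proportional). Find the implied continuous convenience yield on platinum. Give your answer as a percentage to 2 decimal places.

7.64%

F = S·e^((r+u−y)T) ⇒ (r+u−y) = ln(F/S)/T
ln(791.95/786.59) = 0.006791; /T ⇒ 0.035410
y = r + u − ln(F/S)/T = 0.0758 + 0.0360 − 0.035410 = 0.076390
y = 7.64%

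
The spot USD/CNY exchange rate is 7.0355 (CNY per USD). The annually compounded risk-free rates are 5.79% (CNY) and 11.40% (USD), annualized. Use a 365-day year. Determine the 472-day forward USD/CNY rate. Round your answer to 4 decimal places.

6.5808

By covered interest parity, F = S · (1+r_CNY)^T / (1+r_USD)^T
= 7.0355 × 1.075500 / 1.149819 = 7.0355 × 0.935365
F = 6.5808 CNY per USD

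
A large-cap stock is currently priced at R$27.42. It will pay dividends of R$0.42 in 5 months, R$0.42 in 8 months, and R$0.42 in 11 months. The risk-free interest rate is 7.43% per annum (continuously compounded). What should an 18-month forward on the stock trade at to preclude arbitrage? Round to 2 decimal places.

R$29.31

PV(dividends) I = 0.42·e^(−0.0743·5/12) + 0.42·e^(−0.0743·8/12) + 0.42·e^(−0.0743·11/12)
I = 0.4072 + 0.3997 + 0.3923 = 1.1992
F = (S − I)·e^(rT) = (27.42 − 1.1992) · e^(0.0743·18/12)
= 26.2208 · e^0.111450 = 26.2208 × 1.117898 = R$29.31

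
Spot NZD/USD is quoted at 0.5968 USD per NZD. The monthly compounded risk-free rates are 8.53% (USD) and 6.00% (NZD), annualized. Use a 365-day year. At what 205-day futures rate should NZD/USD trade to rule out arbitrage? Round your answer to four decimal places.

0.6053

By covered interest parity, F = S · (1+r_USD/12)^(12T) / (1+r_NZD/12)^(12T)
= 0.5968 × 1.048897 / 1.034186 = 0.5968 × 1.014225
F = 0.6053 USD per NZD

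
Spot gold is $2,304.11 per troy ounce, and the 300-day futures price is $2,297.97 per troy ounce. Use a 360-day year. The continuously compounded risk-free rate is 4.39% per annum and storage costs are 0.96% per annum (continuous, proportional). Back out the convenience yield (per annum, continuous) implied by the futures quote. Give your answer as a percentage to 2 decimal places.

F = S·e^((r+u−y)T) ⇒ (r+u−y) = ln(F/S)/T
ln(2297.97/2304.11) = -0.002668; /T ⇒ -0.003202
y = r + u − ln(F/S)/T = 0.0439 + 0.0096 + 0.003202 = 0.056702
y = 5.67%

5.67%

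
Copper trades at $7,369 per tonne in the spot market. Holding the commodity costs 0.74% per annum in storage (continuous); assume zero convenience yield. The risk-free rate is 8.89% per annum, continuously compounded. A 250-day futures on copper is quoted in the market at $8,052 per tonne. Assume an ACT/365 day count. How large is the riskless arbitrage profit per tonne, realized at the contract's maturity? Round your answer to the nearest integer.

Fair futures: F* = S·e^(carry·T), with carry = (r + u) = 0.0889 + 0.0074 = 0.0963
F* = 7369 · e^(0.0963 × 250/365) = 7369 · e^0.065959 = 7369 × 1.068183 = $7871.4405
Market $8052 > fair $7871.4405: forward overpriced → cash-and-carry (buy spot, short the forward).
At maturity, profit = |F_mkt − F*| = |8052 − 7871.4405| = $181 per tonne

$181 per tonne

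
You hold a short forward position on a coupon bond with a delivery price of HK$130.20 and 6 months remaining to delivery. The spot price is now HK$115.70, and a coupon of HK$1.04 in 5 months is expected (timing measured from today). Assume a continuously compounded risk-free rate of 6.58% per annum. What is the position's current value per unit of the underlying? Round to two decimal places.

PV(remaining coupons) I = 1.04·e^(−0.0658·5/12) = 1.0119
Current forward F = (S − I)·e^(rT) = (115.70 − 1.0119)·e^(0.0658·6/12) = 114.6881 × 1.033447 = 118.5241
Value (long) = (F − K)·e^(−rT) = (118.5241 − 130.20) × 0.967635 = -11.2980
Short position value = −(long value) = HK$11.30

HK$11.30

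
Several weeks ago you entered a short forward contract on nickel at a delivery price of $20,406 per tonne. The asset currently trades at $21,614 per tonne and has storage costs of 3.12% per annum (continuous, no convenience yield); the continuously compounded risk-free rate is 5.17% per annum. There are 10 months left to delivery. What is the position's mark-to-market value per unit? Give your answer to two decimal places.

Current fair forward for the remaining 10 months: F = S·e^((r + u)·T), (r + u) = 0.0517 + 0.0312 = 0.0829
F = 21614 · e^(0.0829 × 10/12) = 21614 × 1.07152550 = 23159.9522
Value of long forward = (F − K)·e^(−rT) = (23159.9522 − 20406) · e^(−0.0517·10/12)
= 2753.9522 × 0.95783157 = 2637.82
Short position value = −(long value) = -$2637.82

-$2637.82 per tonne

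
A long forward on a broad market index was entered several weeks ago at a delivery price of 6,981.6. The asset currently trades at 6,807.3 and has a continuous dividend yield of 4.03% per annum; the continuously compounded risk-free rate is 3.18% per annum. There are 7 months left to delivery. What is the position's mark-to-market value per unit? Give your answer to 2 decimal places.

-204.15

Current fair forward for the remaining 7 months: F = S·e^((r − q)·T), (r − q) = 0.0318 − 0.0403 = -0.0085
F = 6807.3 · e^(-0.0085 × 7/12) = 6807.3 × 0.99505394 = 6773.6307
Value of long forward = (F − K)·e^(−rT) = (6773.6307 − 6981.6) · e^(−0.0318·7/12)
= -207.9693 × 0.98162099 = -204.15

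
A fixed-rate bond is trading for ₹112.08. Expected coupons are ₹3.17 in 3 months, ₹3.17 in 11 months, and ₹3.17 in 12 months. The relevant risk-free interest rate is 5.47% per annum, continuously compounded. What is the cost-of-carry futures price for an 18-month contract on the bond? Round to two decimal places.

PV(coupons) I = 3.17·e^(−0.0547·3/12) + 3.17·e^(−0.0547·11/12) + 3.17·e^(−0.0547·12/12)
I = 3.1269 + 3.0150 + 3.0013 = 9.1432
F = (S − I)·e^(rT) = (112.08 − 9.1432) · e^(0.0547·18/12)
= 102.9368 · e^0.082050 = 102.9368 × 1.085510 = ₹111.74

₹111.74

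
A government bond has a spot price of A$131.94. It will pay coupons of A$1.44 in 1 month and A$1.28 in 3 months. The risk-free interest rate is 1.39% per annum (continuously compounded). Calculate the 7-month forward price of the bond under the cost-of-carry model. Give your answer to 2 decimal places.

A$130.28

PV(coupons) I = 1.44·e^(−0.0139·1/12) + 1.28·e^(−0.0139·3/12)
I = 1.4383 + 1.2756 = 2.7139
F = (S − I)·e^(rT) = (131.94 − 2.7139) · e^(0.0139·7/12)
= 129.2261 · e^0.008108 = 129.2261 × 1.008141 = A$130.28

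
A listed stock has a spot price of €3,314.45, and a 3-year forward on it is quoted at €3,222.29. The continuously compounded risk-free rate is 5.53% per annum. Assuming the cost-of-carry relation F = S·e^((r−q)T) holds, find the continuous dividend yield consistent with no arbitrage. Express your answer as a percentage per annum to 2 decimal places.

6.47%

From F = S·e^((r−q)T): (r − q) = ln(F/S)/T
ln(3222.29/3314.45) = ln(0.972194) = -0.028200
(r − q) = -0.028200 / (3) = -0.009400
q = r − ln(F/S)/T = 0.0553 + 0.009400 = 0.064700
q = 6.47%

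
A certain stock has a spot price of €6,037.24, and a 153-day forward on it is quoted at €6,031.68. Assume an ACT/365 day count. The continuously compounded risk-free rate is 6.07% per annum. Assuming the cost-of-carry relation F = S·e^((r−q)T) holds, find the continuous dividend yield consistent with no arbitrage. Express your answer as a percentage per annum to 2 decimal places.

6.29%

From F = S·e^((r−q)T): (r − q) = ln(F/S)/T
ln(6031.68/6037.24) = ln(0.999079) = -0.000921
(r − q) = -0.000921 / (153/365) = -0.002197
q = r − ln(F/S)/T = 0.0607 + 0.002197 = 0.062897
q = 6.29%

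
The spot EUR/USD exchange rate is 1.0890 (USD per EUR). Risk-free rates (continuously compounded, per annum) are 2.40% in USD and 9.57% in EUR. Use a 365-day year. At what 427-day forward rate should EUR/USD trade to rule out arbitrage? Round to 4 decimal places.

F = S·e^((r_USD − r_EUR)T) = 1.0890 · e^((0.0240 − 0.0957) × 427/365)
= 1.0890 · e^-0.083879 = 1.0890 × 0.919543
F = 1.0014 USD per EUR

1.0014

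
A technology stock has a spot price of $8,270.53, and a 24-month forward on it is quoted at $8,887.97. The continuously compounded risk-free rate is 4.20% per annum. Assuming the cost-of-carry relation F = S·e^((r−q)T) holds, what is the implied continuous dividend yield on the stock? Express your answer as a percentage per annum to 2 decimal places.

From F = S·e^((r−q)T): (r − q) = ln(F/S)/T
ln(8887.97/8270.53) = ln(1.074655) = 0.072000
(r − q) = 0.072000 / (24/12) = 0.036000
q = r − ln(F/S)/T = 0.0420 − 0.036000 = 0.006000
q = 0.60%

0.60%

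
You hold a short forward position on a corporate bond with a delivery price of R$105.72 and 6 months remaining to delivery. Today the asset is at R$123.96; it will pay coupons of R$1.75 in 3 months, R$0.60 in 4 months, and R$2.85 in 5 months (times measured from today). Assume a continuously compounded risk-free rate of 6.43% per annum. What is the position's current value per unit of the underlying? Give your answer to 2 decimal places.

-R$16.50

PV(remaining coupons) I = 1.75·e^(−0.0643·3/12) + 0.60·e^(−0.0643·4/12) + 2.85·e^(−0.0643·5/12) = 5.0840
Current forward F = (S − I)·e^(rT) = (123.96 − 5.0840)·e^(0.0643·6/12) = 118.8760 × 1.032672 = 122.7599
Value (long) = (F − K)·e^(−rT) = (122.7599 − 105.72) × 0.968361 = 16.5008
Short position value = −(long value) = -R$16.50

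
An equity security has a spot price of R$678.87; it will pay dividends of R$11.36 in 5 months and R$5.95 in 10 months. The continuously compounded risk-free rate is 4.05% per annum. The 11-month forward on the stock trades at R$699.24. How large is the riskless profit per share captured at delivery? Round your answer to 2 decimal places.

R$12.26 per share

PV(dividends) I = 11.36·e^(−0.0405·5/12) + 5.95·e^(−0.0405·10/12) = 16.9224
Fair forward F* = (S − I)·e^(rT) = (678.87 − 16.9224)·e^0.037125 = 661.9476 × 1.037823 = 686.9844
Market R$699.24 > fair 686.9844: forward overpriced → cash-and-carry (borrow at r, buy the stock and collect the dividends, short the forward).
Profit at T = |F_mkt − F*| = |699.24 − 686.9844| = R$12.26 per share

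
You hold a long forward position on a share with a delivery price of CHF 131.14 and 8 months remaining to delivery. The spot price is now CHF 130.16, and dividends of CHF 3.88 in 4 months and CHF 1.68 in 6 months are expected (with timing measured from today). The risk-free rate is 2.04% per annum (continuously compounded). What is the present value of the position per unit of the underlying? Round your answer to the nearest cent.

-CHF 4.73

PV(remaining dividends) I = 3.88·e^(−0.0204·4/12) + 1.68·e^(−0.0204·6/12) = 5.5167
Current forward F = (S − I)·e^(rT) = (130.16 − 5.5167)·e^(0.0204·8/12) = 124.6433 × 1.013693 = 126.3500
Value (long) = (F − K)·e^(−rT) = (126.3500 − 131.14) × 0.986492 = -4.7253
Value = -CHF 4.73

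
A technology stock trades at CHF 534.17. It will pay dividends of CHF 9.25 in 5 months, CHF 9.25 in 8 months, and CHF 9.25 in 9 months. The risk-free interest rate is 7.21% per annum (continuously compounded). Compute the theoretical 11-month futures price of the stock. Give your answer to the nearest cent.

CHF 542.30

PV(dividends) I = 9.25·e^(−0.0721·5/12) + 9.25·e^(−0.0721·8/12) + 9.25·e^(−0.0721·9/12)
I = 8.9762 + 8.8159 + 8.7631 = 26.5552
F = (S − I)·e^(rT) = (534.17 − 26.5552) · e^(0.0721·11/12)
= 507.6148 · e^0.066092 = 507.6148 × 1.068325 = CHF 542.30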